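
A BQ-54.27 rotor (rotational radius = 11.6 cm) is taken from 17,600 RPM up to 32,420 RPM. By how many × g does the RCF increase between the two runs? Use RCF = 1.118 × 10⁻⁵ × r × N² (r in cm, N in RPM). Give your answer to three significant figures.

RCF₁ = 1.118 × 10⁻⁵ × 11.6 × (17600)² = 1.118 × 10⁻⁵ × 11.6 × 309,760,000 ≈ 40,172.2 × g
RCF₂ = 1.118 × 10⁻⁵ × 11.6 × (32420)² = 1.118 × 10⁻⁵ × 11.6 × 1,051,056,400 ≈ 136,309.4 × g
Increase = 136,309.4 − 40,172.2 = 96,137.2

96100 × g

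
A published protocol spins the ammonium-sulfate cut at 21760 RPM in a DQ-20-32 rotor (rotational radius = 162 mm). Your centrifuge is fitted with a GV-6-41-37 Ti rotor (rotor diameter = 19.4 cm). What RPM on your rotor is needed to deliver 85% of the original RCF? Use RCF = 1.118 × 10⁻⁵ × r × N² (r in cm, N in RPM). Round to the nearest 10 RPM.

Original rotor: r = 162 mm = 16.2 cm
RCF_original = 1.118 × 10⁻⁵ × 16.2 × (21760)² = 1.118 × 10⁻⁵ × 16.2 × 473,497,600 ≈ 85,758 × g
Target RCF = 0.85 × 85,758 ≈ 72,894.3 × g
Your rotor: r = 19.4 / 2 = 9.7 cm
72,894.3 = 1.118 × 10⁻⁵ × 9.7 × N²
N² = 72,894.3 / (10.8446 × 10⁻⁵) = 672,171,403
N ≈ √672,171,403 ≈ 25,926.3

25930 RPM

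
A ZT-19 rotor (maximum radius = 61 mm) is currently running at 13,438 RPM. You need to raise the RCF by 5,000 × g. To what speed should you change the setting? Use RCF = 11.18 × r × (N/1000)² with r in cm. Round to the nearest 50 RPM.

N₂ ≈ 15950 RPM

r = 61 mm = 6.1 cm
Current RCF = 11.18 × 6.1 × (13.438)² = 11.18 × 6.1 × 180.579844 ≈ 12,315.2 × g
Target RCF = 12,315.2 + 5,000 = 17,315.2 × g
(N/1000)² = 17,315.2 / 68.198 = 253.896
N = 1000 × √253.896 ≈ 15,934.1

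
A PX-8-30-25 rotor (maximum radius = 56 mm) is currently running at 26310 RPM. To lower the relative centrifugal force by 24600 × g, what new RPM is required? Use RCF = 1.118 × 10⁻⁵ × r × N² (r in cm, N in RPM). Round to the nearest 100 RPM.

r = 56 mm = 5.6 cm
Current RCF = 1.118 × 10⁻⁵ × 5.6 × (26310)² = 1.118 × 10⁻⁵ × 5.6 × 692,216,100 ≈ 43,338.3 × g
Target RCF = 43,338.3 − 24,600 = 18,738.3 × g
N² = 18,738.3 / (6.2608 × 10⁻⁵) = 299,295,617
N ≈ √299,295,617 ≈ 17,300.2

17300 RPM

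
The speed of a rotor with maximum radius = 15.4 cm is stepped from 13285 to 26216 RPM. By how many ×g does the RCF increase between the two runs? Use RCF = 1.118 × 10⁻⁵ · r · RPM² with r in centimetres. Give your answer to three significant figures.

≈ 87900 ×g

RCF₁ = 1.118 × 10⁻⁵ × 15.4 × (13285)² = 1.118 × 10⁻⁵ × 15.4 × 176,491,225 ≈ 30,386.8 × g
RCF₂ = 1.118 × 10⁻⁵ × 15.4 × (26216)² = 1.118 × 10⁻⁵ × 15.4 × 687,278,656 ≈ 118,330.1 × g
Increase = 118,330.1 − 30,386.8 = 87,943.3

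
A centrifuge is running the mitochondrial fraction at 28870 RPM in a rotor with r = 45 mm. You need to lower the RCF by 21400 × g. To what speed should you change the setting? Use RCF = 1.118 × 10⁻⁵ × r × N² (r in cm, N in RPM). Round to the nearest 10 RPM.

r = 45 mm = 4.5 cm
Current RCF = 1.118 × 10⁻⁵ × 4.5 × (28870)² = 1.118 × 10⁻⁵ × 4.5 × 833,476,900 ≈ 41,932.2 × g
Target RCF = 41,932.2 − 21,400 = 20,532.2 × g
N² = 20,532.2 / (5.031 × 10⁻⁵) = 408,113,695
N ≈ √408,113,695 ≈ 20,201.8

≈ 20200 RPM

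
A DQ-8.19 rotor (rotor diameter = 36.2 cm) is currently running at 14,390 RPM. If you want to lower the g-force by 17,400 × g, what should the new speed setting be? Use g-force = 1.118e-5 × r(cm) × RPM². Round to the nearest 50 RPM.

N₂ ≈ 11000 RPM

r = 36.2 / 2 = 18.1 cm
Current RCF = 1.118 × 10⁻⁵ × 18.1 × (14390)² = 1.118 × 10⁻⁵ × 18.1 × 207,072,100 ≈ 41,902.7 × g
Target RCF = 41,902.7 − 17,400 = 24,502.7 × g
N² = 24,502.7 / (20.2358 × 10⁻⁵) = 121,085,897
N ≈ √121,085,897 ≈ 11,003.9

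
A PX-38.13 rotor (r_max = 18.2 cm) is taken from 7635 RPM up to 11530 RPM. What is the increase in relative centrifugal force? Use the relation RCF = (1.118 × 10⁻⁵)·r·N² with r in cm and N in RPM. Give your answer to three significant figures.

15200 x g

RCF₁ = 1.118 × 10⁻⁵ × 18.2 × (7635)² = 1.118 × 10⁻⁵ × 18.2 × 58,293,225 ≈ 11,861.3 × g
RCF₂ = 1.118 × 10⁻⁵ × 18.2 × (11530)² = 1.118 × 10⁻⁵ × 18.2 × 132,940,900 ≈ 27,050.3 × g
Increase = 27,050.3 − 11,861.3 = 15,189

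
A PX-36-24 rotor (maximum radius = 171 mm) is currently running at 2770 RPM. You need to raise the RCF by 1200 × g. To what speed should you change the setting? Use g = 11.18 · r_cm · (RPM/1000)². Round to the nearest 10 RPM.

3730 RPM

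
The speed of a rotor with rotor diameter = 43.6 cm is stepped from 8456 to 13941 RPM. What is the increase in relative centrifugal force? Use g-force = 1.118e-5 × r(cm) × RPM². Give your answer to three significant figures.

29900 g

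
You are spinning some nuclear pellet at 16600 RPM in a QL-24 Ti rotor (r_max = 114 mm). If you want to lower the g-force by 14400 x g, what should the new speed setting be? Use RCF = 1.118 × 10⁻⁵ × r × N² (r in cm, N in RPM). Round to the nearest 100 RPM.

r = 114 mm = 11.4 cm
Current RCF = 1.118 × 10⁻⁵ × 11.4 × (16600)² = 1.118 × 10⁻⁵ × 11.4 × 275,560,000 ≈ 35,120.7 × g
Target RCF = 35,120.7 − 14,400 = 20,720.7 × g
N² = 20,720.7 / (12.7452 × 10⁻⁵) = 162,576,499
N ≈ √162,576,499 ≈ 12,750.5

≈ 12800 RPM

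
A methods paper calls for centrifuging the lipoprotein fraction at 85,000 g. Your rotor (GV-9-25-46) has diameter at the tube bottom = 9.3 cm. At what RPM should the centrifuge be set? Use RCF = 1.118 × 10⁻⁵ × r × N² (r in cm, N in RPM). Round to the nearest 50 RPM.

N ≈ 40450 RPM

r = 9.3 / 2 = 4.65 cm
85,000 = 1.118 × 10⁻⁵ × 4.65 × N²
N² = 85,000 / (5.1987 × 10⁻⁵) = 1,635,024,141
N ≈ √1,635,024,141 ≈ 40,435.4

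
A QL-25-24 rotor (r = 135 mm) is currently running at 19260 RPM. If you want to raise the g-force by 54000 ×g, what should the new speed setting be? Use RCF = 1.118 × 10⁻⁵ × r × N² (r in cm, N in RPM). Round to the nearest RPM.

≈ 26995 RPM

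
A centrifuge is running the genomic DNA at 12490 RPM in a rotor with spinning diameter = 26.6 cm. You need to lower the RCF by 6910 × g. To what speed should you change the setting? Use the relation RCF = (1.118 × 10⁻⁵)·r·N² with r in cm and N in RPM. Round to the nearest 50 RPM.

N₂ ≈ 10450 RPM

r = 26.6 / 2 = 13.3 cm
Current RCF = 1.118 × 10⁻⁵ × 13.3 × (12490)² = 1.118 × 10⁻⁵ × 13.3 × 156,000,100 ≈ 23,196.3 × g
Target RCF = 23,196.3 − 6,910 = 16,286.3 × g
N² = 16,286.3 / (14.8694 × 10⁻⁵) = 109,528,966
N ≈ √109,528,966 ≈ 10,465.6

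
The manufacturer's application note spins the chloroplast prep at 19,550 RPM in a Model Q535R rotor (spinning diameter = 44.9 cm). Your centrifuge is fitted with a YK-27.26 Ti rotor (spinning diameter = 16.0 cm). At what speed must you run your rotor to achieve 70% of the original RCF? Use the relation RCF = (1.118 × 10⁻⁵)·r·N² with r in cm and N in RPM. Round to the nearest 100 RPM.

Original rotor: r = 44.9 / 2 = 22.45 cm
RCF = 1.118 × 10⁻⁵ × r × N²
RCF_original = 1.118 × 10⁻⁵ × 22.45 × (19550)² = 1.118 × 10⁻⁵ × 22.45 × 382,202,500 ≈ 95,929.4 × g
Target RCF = 0.7 × 95,929.4 ≈ 67,150.6 × g
Your rotor: r = 16.0 / 2 = 8 cm
67,150.6 = 1.118 × 10⁻⁵ × 8 × N²
N² = 67,150.6 / (8.944 × 10⁻⁵) = 750,789,356
N ≈ √750,789,356 ≈ 27,400.5

27400 RPM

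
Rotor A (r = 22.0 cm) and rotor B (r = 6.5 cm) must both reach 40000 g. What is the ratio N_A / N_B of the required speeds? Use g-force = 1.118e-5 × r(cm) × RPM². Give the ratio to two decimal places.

At fixed RCF, N ∝ 1/√r, so N_A/N_B = √(r_B/r_A) = √(6.5/22.0) = √0.295455 = 0.5436.

0.54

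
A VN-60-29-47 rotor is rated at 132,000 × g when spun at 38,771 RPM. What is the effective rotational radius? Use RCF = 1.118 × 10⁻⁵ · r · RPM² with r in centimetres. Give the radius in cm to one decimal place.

r ≈ 7.9 cm

RCF = 1.118 × 10⁻⁵ × r × N²
132000 = 1.118 × 10⁻⁵ × r × (38771)²
r = 132000 / (1.118 × 10⁻⁵ × 1,503,190,441) = 132000 / 16805.67 ≈ 7.854 cm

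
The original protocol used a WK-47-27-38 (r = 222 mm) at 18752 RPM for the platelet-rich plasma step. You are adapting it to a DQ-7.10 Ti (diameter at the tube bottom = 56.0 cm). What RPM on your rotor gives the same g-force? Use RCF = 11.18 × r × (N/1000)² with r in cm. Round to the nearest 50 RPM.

Original rotor: r = 222 mm = 22.2 cm
RCF_original = 11.18 × 22.2 × (18.752)² = 11.18 × 22.2 × 351.637504 ≈ 87,275 × g
Your rotor: r = 56.0 / 2 = 28 cm
87,275 = 11.18 × 28 × (N/1000)²
(N/1000)² = 87,275 / 313.04 = 278.7982
N = 1000 × √278.7982 ≈ 16,697.3

16700 RPM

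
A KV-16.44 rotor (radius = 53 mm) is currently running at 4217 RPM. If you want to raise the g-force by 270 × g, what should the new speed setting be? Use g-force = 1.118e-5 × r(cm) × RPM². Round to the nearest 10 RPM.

N₂ ≈ 4730 RPM

r = 53 mm = 5.3 cm
Current RCF = 1.118 × 10⁻⁵ × 5.3 × (4217)² = 1.118 × 10⁻⁵ × 5.3 × 17,783,089 ≈ 1,053.7 × g
Target RCF = 1,053.7 + 270 = 1,323.7 × g
N² = 1,323.7 / (5.9254 × 10⁻⁵) = 22,339,420
N ≈ √22,339,420 ≈ 4,726.5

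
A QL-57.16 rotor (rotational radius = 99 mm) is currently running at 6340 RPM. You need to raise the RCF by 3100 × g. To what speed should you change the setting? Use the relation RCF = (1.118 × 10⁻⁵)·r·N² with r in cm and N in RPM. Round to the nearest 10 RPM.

r = 99 mm = 9.9 cm
Current RCF = 1.118 × 10⁻⁵ × 9.9 × (6340)² = 1.118 × 10⁻⁵ × 9.9 × 40,195,600 ≈ 4,448.9 × g
Target RCF = 4,448.9 + 3,100 = 7,548.9 × g
N² = 7,548.9 / (11.0682 × 10⁻⁵) = 68,203,502
N ≈ √68,203,502 ≈ 8,258.5

8260 RPM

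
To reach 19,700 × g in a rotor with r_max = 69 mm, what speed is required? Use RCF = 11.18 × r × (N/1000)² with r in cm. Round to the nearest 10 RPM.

N ≈ 15980 RPM

r = 69 mm = 6.9 cm
19,700 = 11.18 × 6.9 × (N/1000)²
(N/1000)² = 19,700 / 77.142 = 255.3732
N = 1000 × √255.3732 ≈ 15,980.4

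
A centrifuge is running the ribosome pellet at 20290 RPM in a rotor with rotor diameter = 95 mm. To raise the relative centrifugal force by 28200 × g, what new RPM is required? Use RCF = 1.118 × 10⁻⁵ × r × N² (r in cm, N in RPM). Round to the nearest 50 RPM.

r = 95 mm / 2 = 47.5 mm = 4.75 cm
Current RCF = 1.118 × 10⁻⁵ × 4.75 × (20290)² = 1.118 × 10⁻⁵ × 4.75 × 411,684,100 ≈ 21,862.5 × g
Target RCF = 21,862.5 + 28,200 = 50,062.5 × g
N² = 50,062.5 / (5.3105 × 10⁻⁵) = 942,707,843
N ≈ √942,707,843 ≈ 30,703.5

≈ 30700 RPM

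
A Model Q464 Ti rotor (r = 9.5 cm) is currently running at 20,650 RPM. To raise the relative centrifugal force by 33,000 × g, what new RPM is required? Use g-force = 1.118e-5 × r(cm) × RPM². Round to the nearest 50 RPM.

Current RCF = 1.118 × 10⁻⁵ × 9.5 × (20650)² = 1.118 × 10⁻⁵ × 9.5 × 426,422,500 ≈ 45,290.3 × g
Target RCF = 45,290.3 + 33,000 = 78,290.3 × g
N² = 78,290.3 / (10.621 × 10⁻⁵) = 737,127,389
N ≈ √737,127,389 ≈ 27,150.1

N₂ ≈ 27150 RPM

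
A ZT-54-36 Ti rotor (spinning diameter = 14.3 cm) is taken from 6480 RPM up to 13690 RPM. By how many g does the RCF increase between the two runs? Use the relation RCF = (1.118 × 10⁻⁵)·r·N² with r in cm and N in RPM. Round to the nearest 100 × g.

11600 g

r = 14.3 / 2 = 7.15 cm
RCF₁ = 1.118 × 10⁻⁵ × 7.15 × (6480)² = 1.118 × 10⁻⁵ × 7.15 × 41,990,400 ≈ 3,356.6 × g
RCF₂ = 1.118 × 10⁻⁵ × 7.15 × (13690)² = 1.118 × 10⁻⁵ × 7.15 × 187,416,100 ≈ 14,981.5 × g
Increase = 14,981.5 − 3,356.6 = 11,624.9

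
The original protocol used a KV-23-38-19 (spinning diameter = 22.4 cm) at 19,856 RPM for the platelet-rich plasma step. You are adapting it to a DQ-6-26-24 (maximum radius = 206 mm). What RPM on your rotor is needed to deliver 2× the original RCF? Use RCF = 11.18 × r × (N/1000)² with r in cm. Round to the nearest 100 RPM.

Original rotor: r = 22.4 / 2 = 11.2 cm
RCF_original = 11.18 × 11.2 × (19.856)² = 11.18 × 11.2 × 394.260736 ≈ 49,367.8 × g
Target RCF = 2 × 49,367.8 ≈ 98,735.6 × g
Your rotor: r = 206 mm = 20.6 cm
98,735.6 = 11.18 × 20.6 × (N/1000)²
(N/1000)² = 98,735.6 / 230.308 = 428.7111
N = 1000 × √428.7111 ≈ 20,705.3

20700 RPM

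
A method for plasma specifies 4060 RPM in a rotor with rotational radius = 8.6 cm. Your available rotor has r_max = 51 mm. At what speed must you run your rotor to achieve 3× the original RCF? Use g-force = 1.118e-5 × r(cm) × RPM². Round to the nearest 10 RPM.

9130 RPM

RCF_original = 1.118 × 10⁻⁵ × 8.6 × (4060)² = 1.118 × 10⁻⁵ × 8.6 × 16,483,600 ≈ 1,584.9 × g
Target RCF = 3 × 1,584.9 ≈ 4,754.7 × g
Your rotor: r = 51 mm = 5.1 cm
4,754.7 = 1.118 × 10⁻⁵ × 5.1 × N²
N² = 4,754.7 / (5.7018 × 10⁻⁵) = 83,389,456
N ≈ √83,389,456 ≈ 9,131.8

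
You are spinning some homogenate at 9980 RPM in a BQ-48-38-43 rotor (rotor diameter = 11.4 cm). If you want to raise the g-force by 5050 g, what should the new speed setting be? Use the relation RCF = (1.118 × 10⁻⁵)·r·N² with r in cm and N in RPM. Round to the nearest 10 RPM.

13370 RPM

r = 11.4 / 2 = 5.7 cm
Current RCF = 1.118 × 10⁻⁵ × 5.7 × (9980)² = 1.118 × 10⁻⁵ × 5.7 × 99,600,400 ≈ 6,347.1 × g
Target RCF = 6,347.1 + 5,050 = 11,397.1 × g
N² = 11,397.1 / (6.3726 × 10⁻⁵) = 178,845,369
N ≈ √178,845,369 ≈ 13,373.3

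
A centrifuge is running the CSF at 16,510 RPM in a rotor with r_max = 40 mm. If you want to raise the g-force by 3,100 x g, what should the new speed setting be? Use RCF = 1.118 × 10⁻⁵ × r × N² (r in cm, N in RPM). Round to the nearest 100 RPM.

r = 40 mm = 4.0 cm
Current RCF = 1.118 × 10⁻⁵ × 4 × (16510)² = 1.118 × 10⁻⁵ × 4 × 272,580,100 ≈ 12,189.8 × g
Target RCF = 12,189.8 + 3,100 = 15,289.8 × g
N² = 15,289.8 / (4.472 × 10⁻⁵) = 341,900,716
N ≈ √341,900,716 ≈ 18,490.6

N₂ ≈ 18500 RPM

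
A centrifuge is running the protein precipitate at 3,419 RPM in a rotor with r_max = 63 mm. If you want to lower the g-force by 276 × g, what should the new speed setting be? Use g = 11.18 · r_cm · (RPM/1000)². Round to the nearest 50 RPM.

≈ 2800 RPM

r = 63 mm = 6.3 cm
Current RCF = 11.18 × 6.3 × (3.419)² = 11.18 × 6.3 × 11.689561 ≈ 823.3 × g
Target RCF = 823.3 − 276 = 547.3 × g
(N/1000)² = 547.3 / 70.434 = 7.770395
N = 1000 × √7.770395 ≈ 2,787.5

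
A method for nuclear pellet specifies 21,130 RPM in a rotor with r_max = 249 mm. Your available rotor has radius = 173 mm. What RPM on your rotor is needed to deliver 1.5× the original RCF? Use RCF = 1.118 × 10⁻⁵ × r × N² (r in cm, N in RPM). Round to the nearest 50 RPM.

31050 RPM

Original rotor: r = 249 mm = 24.9 cm
RCF_original = 1.118 × 10⁻⁵ × 24.9 × (21130)² = 1.118 × 10⁻⁵ × 24.9 × 446,476,900 ≈ 124,291.1 × g
Target RCF = 1.5 × 124,291.1 ≈ 186,436.7 × g
Your rotor: r = 173 mm = 17.3 cm
186,436.7 = 1.118 × 10⁻⁵ × 17.3 × N²
N² = 186,436.7 / (19.3414 × 10⁻⁵) = 963,925,569
N ≈ √963,925,569 ≈ 31,047.2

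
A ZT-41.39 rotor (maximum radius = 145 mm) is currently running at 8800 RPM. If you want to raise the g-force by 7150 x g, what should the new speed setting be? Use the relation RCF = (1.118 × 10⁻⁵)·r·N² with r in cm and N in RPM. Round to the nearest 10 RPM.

N₂ ≈ 11020 RPM

r = 145 mm = 14.5 cm
Current RCF = 1.118 × 10⁻⁵ × 14.5 × (8800)² = 1.118 × 10⁻⁵ × 14.5 × 77,440,000 ≈ 12,553.8 × g
Target RCF = 12,553.8 + 7,150 = 19,703.8 × g
N² = 19,703.8 / (16.211 × 10⁻⁵) = 121,545,864
N ≈ √121,545,864 ≈ 11,024.8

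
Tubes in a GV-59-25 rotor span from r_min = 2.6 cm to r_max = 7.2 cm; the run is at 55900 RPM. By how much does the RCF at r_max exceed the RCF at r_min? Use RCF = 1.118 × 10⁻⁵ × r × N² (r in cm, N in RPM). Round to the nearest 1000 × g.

ΔRCF ≈ 161000 ×g

RCF_max = 1.118 × 10⁻⁵ × 7.2 × (55900)² = 1.118 × 10⁻⁵ × 7.2 × 3,124,810,000 ≈ 251,534.7 × g
RCF_min = 1.118 × 10⁻⁵ × 2.6 × (55900)² = 1.118 × 10⁻⁵ × 2.6 × 3,124,810,000 ≈ 90,832 × g
ΔRCF = 251,534.7 − 90,832 = 160,702.7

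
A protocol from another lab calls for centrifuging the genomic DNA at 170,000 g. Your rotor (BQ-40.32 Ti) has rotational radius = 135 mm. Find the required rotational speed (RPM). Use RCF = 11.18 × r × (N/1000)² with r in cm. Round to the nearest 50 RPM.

N ≈ 33550 RPM

r = 135 mm = 13.5 cm
170,000 = 11.18 × 13.5 × (N/1000)²
(N/1000)² = 170,000 / 150.93 = 1126.35
N = 1000 × √1126.35 ≈ 33,561.1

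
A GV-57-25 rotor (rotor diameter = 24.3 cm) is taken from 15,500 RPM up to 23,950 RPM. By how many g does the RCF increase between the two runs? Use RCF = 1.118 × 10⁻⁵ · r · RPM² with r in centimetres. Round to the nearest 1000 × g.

≈ 45000 g

r = 24.3 / 2 = 12.15 cm
RCF₁ = 1.118 × 10⁻⁵ × 12.15 × (15500)² = 1.118 × 10⁻⁵ × 12.15 × 240,250,000 ≈ 32,634.8 × g
RCF₂ = 1.118 × 10⁻⁵ × 12.15 × (23950)² = 1.118 × 10⁻⁵ × 12.15 × 573,602,500 ≈ 77,916.4 × g
Increase = 77,916.4 − 32,634.8 = 45,281.6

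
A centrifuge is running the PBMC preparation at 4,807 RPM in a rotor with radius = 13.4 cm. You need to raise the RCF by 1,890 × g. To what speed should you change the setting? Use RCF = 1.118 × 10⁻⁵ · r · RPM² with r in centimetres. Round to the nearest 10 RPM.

5980 RPM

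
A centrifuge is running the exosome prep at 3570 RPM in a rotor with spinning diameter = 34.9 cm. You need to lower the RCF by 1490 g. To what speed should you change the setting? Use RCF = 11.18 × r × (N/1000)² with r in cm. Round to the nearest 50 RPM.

N₂ ≈ 2250 RPM

r = 34.9 / 2 = 17.45 cm
Current RCF = 11.18 × 17.45 × (3.57)² = 11.18 × 17.45 × 12.7449 ≈ 2,486.4 × g
Target RCF = 2,486.4 − 1,490 = 996.4 × g
(N/1000)² = 996.4 / 195.091 = 5.10736
N = 1000 × √5.10736 ≈ 2,259.9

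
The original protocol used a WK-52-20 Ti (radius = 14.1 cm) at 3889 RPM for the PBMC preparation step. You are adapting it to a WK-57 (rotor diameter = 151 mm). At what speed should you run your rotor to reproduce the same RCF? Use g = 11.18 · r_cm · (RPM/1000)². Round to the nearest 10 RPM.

5310 RPM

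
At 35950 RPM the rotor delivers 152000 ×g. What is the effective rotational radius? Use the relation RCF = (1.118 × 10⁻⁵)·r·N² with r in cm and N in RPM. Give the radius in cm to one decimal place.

≈ 10.5 cm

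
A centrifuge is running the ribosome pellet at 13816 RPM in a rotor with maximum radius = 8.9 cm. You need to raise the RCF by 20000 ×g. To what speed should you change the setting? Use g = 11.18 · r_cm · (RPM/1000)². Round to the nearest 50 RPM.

19800 RPM

Current RCF = 11.18 × 8.9 × (13.816)² = 11.18 × 8.9 × 190.881856 ≈ 18,993.1 × g
Target RCF = 18,993.1 + 20,000 = 38,993.1 × g
(N/1000)² = 38,993.1 / 99.502 = 391.8826
N = 1000 × √391.8826 ≈ 19,796.0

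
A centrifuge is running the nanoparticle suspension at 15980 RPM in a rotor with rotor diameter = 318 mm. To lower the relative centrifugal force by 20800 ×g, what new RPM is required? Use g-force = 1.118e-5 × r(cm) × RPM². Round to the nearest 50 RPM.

N₂ ≈ 11750 RPM

r = 318 mm / 2 = 159 mm = 15.9 cm
Current RCF = 1.118 × 10⁻⁵ × 15.9 × (15980)² = 1.118 × 10⁻⁵ × 15.9 × 255,360,400 ≈ 45,393.4 × g
Target RCF = 45,393.4 − 20,800 = 24,593.4 × g
N² = 24,593.4 / (17.7762 × 10⁻⁵) = 138,350,154
N ≈ √138,350,154 ≈ 11,762.2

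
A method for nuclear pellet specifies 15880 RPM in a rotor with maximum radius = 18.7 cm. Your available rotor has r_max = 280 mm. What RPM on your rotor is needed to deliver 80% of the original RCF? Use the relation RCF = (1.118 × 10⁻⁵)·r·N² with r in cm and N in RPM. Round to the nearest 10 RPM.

≈ 11610 RPM

RCF_original = 1.118 × 10⁻⁵ × 18.7 × (15880)² = 1.118 × 10⁻⁵ × 18.7 × 252,174,400 ≈ 52,721.1 × g
Target RCF = 0.8 × 52,721.1 ≈ 42,176.9 × g
Your rotor: r = 280 mm = 28.0 cm
42,176.9 = 1.118 × 10⁻⁵ × 28 × N²
N² = 42,176.9 / (31.304 × 10⁻⁵) = 134,733,261
N ≈ √134,733,261 ≈ 11,607.5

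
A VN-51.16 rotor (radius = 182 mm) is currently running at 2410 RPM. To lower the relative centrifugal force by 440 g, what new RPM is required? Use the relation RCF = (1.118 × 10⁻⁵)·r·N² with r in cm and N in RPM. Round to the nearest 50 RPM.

r = 182 mm = 18.2 cm
Current RCF = 1.118 × 10⁻⁵ × 18.2 × (2410)² = 1.118 × 10⁻⁵ × 18.2 × 5,808,100 ≈ 1,181.8 × g
Target RCF = 1,181.8 − 440 = 741.8 × g
N² = 741.8 / (20.3476 × 10⁻⁵) = 3,645,639
N ≈ √3,645,639 ≈ 1,909.4

N₂ ≈ 1900 RPM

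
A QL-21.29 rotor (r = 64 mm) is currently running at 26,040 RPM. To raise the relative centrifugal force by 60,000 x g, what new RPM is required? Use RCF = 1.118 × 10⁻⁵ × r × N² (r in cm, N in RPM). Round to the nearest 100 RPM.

r = 64 mm = 6.4 cm
Current RCF = 1.118 × 10⁻⁵ × 6.4 × (26040)² = 1.118 × 10⁻⁵ × 6.4 × 678,081,600 ≈ 48,518.1 × g
Target RCF = 48,518.1 + 60,000 = 108,518.1 × g
N² = 108,518.1 / (7.1552 × 10⁻⁵) = 1,516,632,659
N ≈ √1,516,632,659 ≈ 38,944.0

N₂ ≈ 38900 RPM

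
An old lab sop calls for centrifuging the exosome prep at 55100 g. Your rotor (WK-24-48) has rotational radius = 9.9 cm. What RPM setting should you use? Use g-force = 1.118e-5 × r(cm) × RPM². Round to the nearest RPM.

22312 RPM

RCF = 1.118 × 10⁻⁵ × r × N²
55,100 = 1.118 × 10⁻⁵ × 9.9 × N²
N² = 55,100 / (11.0682 × 10⁻⁵) = 497,822,591
N ≈ √497,822,591 ≈ 22,311.9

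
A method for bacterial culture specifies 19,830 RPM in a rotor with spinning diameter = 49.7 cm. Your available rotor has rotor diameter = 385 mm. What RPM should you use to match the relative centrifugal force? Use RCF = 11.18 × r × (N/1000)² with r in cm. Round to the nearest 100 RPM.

≈ 22500 RPM

Original rotor: r = 49.7 / 2 = 24.85 cm
RCF_original = 11.18 × 24.85 × (19.83)² = 11.18 × 24.85 × 393.2289 ≈ 109,248 × g
Your rotor: r = 385 mm / 2 = 192.5 mm = 19.25 cm
109,248 = 11.18 × 19.25 × (N/1000)²
(N/1000)² = 109,248 / 215.215 = 507.6226
N = 1000 × √507.6226 ≈ 22,530.5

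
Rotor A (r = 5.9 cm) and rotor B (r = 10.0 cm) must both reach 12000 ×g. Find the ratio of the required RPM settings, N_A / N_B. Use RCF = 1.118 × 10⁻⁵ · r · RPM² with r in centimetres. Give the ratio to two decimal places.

At fixed RCF, N ∝ 1/√r, so N_A/N_B = √(r_B/r_A) = √(10.0/5.9) = √1.694915 = 1.3019.

1.30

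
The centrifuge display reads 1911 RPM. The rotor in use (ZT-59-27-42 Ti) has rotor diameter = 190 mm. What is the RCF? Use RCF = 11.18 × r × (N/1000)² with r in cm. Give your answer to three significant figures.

r = 190 mm / 2 = 95 mm = 9.5 cm
RCF = 11.18 × 9.5 × (1.911)² = 11.18 × 9.5 × 3.651921 ≈ 387.9 × g

≈ 388 x g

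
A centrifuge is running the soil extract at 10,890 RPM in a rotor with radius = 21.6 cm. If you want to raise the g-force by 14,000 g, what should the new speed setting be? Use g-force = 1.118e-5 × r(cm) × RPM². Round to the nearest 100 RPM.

N₂ ≈ 13300 RPM

Current RCF = 1.118 × 10⁻⁵ × 21.6 × (10890)² = 1.118 × 10⁻⁵ × 21.6 × 118,592,100 ≈ 28,638.6 × g
Target RCF = 28,638.6 + 14,000 = 42,638.6 × g
N² = 42,638.6 / (24.1488 × 10⁻⁵) = 176,566,123
N ≈ √176,566,123 ≈ 13,287.8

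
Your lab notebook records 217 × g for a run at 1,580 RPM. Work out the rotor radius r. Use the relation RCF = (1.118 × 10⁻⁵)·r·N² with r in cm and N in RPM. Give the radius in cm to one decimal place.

217 = 1.118 × 10⁻⁵ × r × (1580)²
r = 217 / (1.118 × 10⁻⁵ × 2,496,400) = 217 / 27.90975 ≈ 7.775 cm

7.8 cm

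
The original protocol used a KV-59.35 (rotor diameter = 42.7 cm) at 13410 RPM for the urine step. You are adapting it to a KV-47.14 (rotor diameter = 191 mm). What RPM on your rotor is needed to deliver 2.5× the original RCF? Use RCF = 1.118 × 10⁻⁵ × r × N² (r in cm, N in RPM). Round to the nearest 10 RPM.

31700 RPM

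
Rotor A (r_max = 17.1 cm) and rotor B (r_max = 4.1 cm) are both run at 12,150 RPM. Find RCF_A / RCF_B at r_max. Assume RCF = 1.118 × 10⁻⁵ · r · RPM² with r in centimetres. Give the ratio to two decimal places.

4.17

At fixed N, RCF ∝ r, so RCF_A/RCF_B = r_A/r_B = 17.1 / 4.1 = 4.1707.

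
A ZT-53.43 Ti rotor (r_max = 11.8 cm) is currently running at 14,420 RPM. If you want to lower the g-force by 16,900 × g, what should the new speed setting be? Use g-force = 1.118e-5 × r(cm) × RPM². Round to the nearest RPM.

N₂ ≈ 8935 RPM

Current RCF = 1.118 × 10⁻⁵ × 11.8 × (14420)² = 1.118 × 10⁻⁵ × 11.8 × 207,936,400 ≈ 27,431.8 × g
Target RCF = 27,431.8 − 16,900 = 10,531.8 × g
N² = 10,531.8 / (13.1924 × 10⁻⁵) = 79,832,328
N ≈ √79,832,328 ≈ 8,934.9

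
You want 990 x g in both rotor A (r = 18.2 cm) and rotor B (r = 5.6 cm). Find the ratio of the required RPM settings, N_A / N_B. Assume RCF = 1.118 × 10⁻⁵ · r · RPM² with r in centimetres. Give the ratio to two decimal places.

0.55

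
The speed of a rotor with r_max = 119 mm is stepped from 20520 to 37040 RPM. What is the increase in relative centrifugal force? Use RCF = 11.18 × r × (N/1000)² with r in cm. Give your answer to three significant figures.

≈ 127000 ×g

r = 119 mm = 11.9 cm
RCF₁ = 11.18 × 11.9 × (20.52)² = 11.18 × 11.9 × 421.0704 ≈ 56,020 × g
RCF₂ = 11.18 × 11.9 × (37.04)² = 11.18 × 11.9 × 1,371.9616 ≈ 182,528.5 × g
Increase = 182,528.5 − 56,020 = 126,508.5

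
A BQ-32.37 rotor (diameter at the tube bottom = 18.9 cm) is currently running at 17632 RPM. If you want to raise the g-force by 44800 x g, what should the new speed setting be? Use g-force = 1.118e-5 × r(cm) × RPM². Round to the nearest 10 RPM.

r = 18.9 / 2 = 9.45 cm
Current RCF = 1.118 × 10⁻⁵ × 9.45 × (17632)² = 1.118 × 10⁻⁵ × 9.45 × 310,887,424 ≈ 32,845.6 × g
Target RCF = 32,845.6 + 44,800 = 77,645.6 × g
N² = 77,645.6 / (10.5651 × 10⁻⁵) = 734,925,367
N ≈ √734,925,367 ≈ 27,109.5

N₂ ≈ 27110 RPM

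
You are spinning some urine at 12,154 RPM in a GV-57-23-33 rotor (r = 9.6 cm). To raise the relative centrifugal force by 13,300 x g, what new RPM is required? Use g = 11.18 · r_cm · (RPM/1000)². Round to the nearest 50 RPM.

Current RCF = 11.18 × 9.6 × (12.154)² = 11.18 × 9.6 × 147.719716 ≈ 15,854.5 × g
Target RCF = 15,854.5 + 13,300 = 29,154.5 × g
(N/1000)² = 29,154.5 / 107.328 = 271.6393
N = 1000 × √271.6393 ≈ 16,481.5

≈ 16500 RPM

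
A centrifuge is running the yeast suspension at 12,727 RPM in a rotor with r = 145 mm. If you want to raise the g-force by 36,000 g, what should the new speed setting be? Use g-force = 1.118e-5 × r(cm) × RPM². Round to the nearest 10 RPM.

r = 145 mm = 14.5 cm
Current RCF = 1.118 × 10⁻⁵ × 14.5 × (12727)² = 1.118 × 10⁻⁵ × 14.5 × 161,976,529 ≈ 26,258 × g
Target RCF = 26,258 + 36,000 = 62,258 × g
N² = 62,258 / (16.211 × 10⁻⁵) = 384,047,869
N ≈ √384,047,869 ≈ 19,597.1

≈ 19600 RPM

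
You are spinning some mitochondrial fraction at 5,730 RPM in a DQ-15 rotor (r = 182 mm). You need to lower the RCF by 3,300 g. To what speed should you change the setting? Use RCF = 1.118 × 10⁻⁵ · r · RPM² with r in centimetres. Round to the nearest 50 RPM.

4100 RPM

r = 182 mm = 18.2 cm
Current RCF = 1.118 × 10⁻⁵ × 18.2 × (5730)² = 1.118 × 10⁻⁵ × 18.2 × 32,832,900 ≈ 6,680.7 × g
Target RCF = 6,680.7 − 3,300 = 3,380.7 × g
N² = 3,380.7 / (20.3476 × 10⁻⁵) = 16,614,736
N ≈ √16,614,736 ≈ 4,076.1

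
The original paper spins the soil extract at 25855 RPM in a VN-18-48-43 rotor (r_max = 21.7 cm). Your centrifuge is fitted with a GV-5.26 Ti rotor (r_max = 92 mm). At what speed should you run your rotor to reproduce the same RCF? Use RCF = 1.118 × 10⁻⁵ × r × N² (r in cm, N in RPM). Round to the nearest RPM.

RCF_original = 1.118 × 10⁻⁵ × 21.7 × (25855)² = 1.118 × 10⁻⁵ × 21.7 × 668,481,025 ≈ 162,177.5 × g
Your rotor: r = 92 mm = 9.2 cm
162,177.5 = 1.118 × 10⁻⁵ × 9.2 × N²
N² = 162,177.5 / (10.2856 × 10⁻⁵) = 1,576,743,214
N ≈ √1,576,743,214 ≈ 39,708.2

39708 RPM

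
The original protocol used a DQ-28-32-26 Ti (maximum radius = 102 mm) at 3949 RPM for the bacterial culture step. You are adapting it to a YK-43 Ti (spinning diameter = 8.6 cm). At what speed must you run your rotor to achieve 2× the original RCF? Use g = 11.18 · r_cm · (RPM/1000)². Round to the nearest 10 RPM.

Original rotor: r = 102 mm = 10.2 cm
RCF_original = 11.18 × 10.2 × (3.949)² = 11.18 × 10.2 × 15.594601 ≈ 1,778.3 × g
Target RCF = 2 × 1,778.3 ≈ 3,556.6 × g
Your rotor: r = 8.6 / 2 = 4.3 cm
3,556.6 = 11.18 × 4.3 × (N/1000)²
(N/1000)² = 3,556.6 / 48.074 = 73.98178
N = 1000 × √73.98178 ≈ 8,601.3

8600 RPM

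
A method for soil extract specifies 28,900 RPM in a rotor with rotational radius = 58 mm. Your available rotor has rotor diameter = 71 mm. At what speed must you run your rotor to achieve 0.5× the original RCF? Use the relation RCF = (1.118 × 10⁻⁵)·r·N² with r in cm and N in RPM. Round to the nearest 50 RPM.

Original rotor: r = 58 mm = 5.8 cm
RCF_original = 1.118 × 10⁻⁵ × 5.8 × (28900)² = 1.118 × 10⁻⁵ × 5.8 × 835,210,000 ≈ 54,158.4 × g
Target RCF = 0.5 × 54,158.4 ≈ 27,079.2 × g
Your rotor: r = 71 mm / 2 = 35.5 mm = 3.55 cm
27,079.2 = 1.118 × 10⁻⁵ × 3.55 × N²
N² = 27,079.2 / (3.9689 × 10⁻⁵) = 682,284,764
N ≈ √682,284,764 ≈ 26,120.6

≈ 26100 RPM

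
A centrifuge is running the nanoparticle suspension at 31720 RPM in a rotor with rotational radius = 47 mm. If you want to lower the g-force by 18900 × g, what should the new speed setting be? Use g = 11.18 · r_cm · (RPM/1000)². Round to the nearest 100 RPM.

N₂ ≈ 25400 RPM

r = 47 mm = 4.7 cm
Current RCF = 11.18 × 4.7 × (31.72)² = 11.18 × 4.7 × 1,006.1584 ≈ 52,869.6 × g
Target RCF = 52,869.6 − 18,900 = 33,969.6 × g
(N/1000)² = 33,969.6 / 52.546 = 646.4736
N = 1000 × √646.4736 ≈ 25,425.8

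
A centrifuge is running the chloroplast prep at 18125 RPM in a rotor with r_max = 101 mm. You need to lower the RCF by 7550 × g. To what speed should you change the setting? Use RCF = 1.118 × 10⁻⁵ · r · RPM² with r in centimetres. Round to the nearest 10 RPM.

16180 RPM

r = 101 mm = 10.1 cm
Current RCF = 1.118 × 10⁻⁵ × 10.1 × (18125)² = 1.118 × 10⁻⁵ × 10.1 × 328,515,625 ≈ 37,095.3 × g
Target RCF = 37,095.3 − 7,550 = 29,545.3 × g
N² = 29,545.3 / (11.2918 × 10⁻⁵) = 261,652,704
N ≈ √261,652,704 ≈ 16,175.7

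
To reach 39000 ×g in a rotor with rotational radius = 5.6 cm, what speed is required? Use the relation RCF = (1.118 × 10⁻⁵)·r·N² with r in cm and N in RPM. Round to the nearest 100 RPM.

≈ 25000 RPM

RCF = 1.118 × 10⁻⁵ × r × N²
39,000 = 1.118 × 10⁻⁵ × 5.6 × N²
N² = 39,000 / (6.2608 × 10⁻⁵) = 622,923,588
N ≈ √622,923,588 ≈ 24,958.4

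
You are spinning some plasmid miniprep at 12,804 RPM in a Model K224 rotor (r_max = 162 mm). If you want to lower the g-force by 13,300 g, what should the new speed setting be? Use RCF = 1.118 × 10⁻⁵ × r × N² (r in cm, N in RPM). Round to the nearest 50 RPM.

N₂ ≈ 9500 RPM

r = 162 mm = 16.2 cm
Current RCF = 1.118 × 10⁻⁵ × 16.2 × (12804)² = 1.118 × 10⁻⁵ × 16.2 × 163,942,416 ≈ 29,692.6 × g
Target RCF = 29,692.6 − 13,300 = 16,392.6 × g
N² = 16,392.6 / (18.1116 × 10⁻⁵) = 90,508,845
N ≈ √90,508,845 ≈ 9,513.6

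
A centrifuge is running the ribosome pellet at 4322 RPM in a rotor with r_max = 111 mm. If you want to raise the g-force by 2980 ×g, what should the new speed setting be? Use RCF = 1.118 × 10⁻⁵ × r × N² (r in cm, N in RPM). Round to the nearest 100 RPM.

6500 RPM

r = 111 mm = 11.1 cm
Current RCF = 1.118 × 10⁻⁵ × 11.1 × (4322)² = 1.118 × 10⁻⁵ × 11.1 × 18,679,684 ≈ 2,318.1 × g
Target RCF = 2,318.1 + 2,980 = 5,298.1 × g
N² = 5,298.1 / (12.4098 × 10⁻⁵) = 42,692,872
N ≈ √42,692,872 ≈ 6,534.0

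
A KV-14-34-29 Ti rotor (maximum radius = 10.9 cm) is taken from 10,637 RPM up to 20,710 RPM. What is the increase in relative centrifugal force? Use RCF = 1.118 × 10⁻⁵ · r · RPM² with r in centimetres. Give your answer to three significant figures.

38500 g

RCF₁ = 1.118 × 10⁻⁵ × 10.9 × (10637)² = 1.118 × 10⁻⁵ × 10.9 × 113,145,769 ≈ 13,788.2 × g
RCF₂ = 1.118 × 10⁻⁵ × 10.9 × (20710)² = 1.118 × 10⁻⁵ × 10.9 × 428,904,100 ≈ 52,267.1 × g
Increase = 52,267.1 − 13,788.2 = 38,478.9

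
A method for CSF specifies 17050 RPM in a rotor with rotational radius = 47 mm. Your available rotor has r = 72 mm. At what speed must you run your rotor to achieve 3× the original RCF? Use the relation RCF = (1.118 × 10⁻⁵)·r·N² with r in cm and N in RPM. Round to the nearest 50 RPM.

≈ 23850 RPM

Original rotor: r = 47 mm = 4.7 cm
RCF_original = 1.118 × 10⁻⁵ × 4.7 × (17050)² = 1.118 × 10⁻⁵ × 4.7 × 290,702,500 ≈ 15,275.3 × g
Target RCF = 3 × 15,275.3 ≈ 45,825.9 × g
Your rotor: r = 72 mm = 7.2 cm
45,825.9 = 1.118 × 10⁻⁵ × 7.2 × N²
N² = 45,825.9 / (8.0496 × 10⁻⁵) = 569,294,126
N ≈ √569,294,126 ≈ 23,859.9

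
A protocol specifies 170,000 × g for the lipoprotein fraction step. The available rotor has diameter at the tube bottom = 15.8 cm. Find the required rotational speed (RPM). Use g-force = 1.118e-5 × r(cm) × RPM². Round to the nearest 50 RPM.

43850 RPM

r = 15.8 / 2 = 7.9 cm
170,000 = 1.118 × 10⁻⁵ × 7.9 × N²
N² = 170,000 / (8.8322 × 10⁻⁵) = 1,924,775,254
N ≈ √1,924,775,254 ≈ 43,872.3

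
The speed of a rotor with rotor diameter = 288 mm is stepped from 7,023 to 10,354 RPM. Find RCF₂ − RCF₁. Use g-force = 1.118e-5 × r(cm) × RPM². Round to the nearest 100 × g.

9300 ×g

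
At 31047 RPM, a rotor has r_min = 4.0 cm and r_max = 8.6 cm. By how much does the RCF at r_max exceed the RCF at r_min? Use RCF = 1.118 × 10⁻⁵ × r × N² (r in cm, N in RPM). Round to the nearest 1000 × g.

50000 g

RCF_max = 1.118 × 10⁻⁵ × 8.6 × (31047)² = 1.118 × 10⁻⁵ × 8.6 × 963,916,209 ≈ 92,678.6 × g
RCF_min = 1.118 × 10⁻⁵ × 4 × (31047)² = 1.118 × 10⁻⁵ × 4 × 963,916,209 ≈ 43,106.3 × g
ΔRCF = 92,678.6 − 43,106.3 = 49,572.3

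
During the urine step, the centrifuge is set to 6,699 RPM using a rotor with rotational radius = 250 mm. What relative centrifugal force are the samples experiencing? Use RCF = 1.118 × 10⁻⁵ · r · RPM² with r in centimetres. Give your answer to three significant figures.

r = 250 mm = 25.0 cm
RCF = 1.118 × 10⁻⁵ × 25 × (6699)² = 1.118 × 10⁻⁵ × 25 × 44,876,601 ≈ 12,543 × g

RCF ≈ 12500 x g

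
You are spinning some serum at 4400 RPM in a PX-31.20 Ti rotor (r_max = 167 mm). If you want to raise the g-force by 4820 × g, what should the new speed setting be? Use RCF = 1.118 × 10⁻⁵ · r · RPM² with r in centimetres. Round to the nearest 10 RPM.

N₂ ≈ 6720 RPM

r = 167 mm = 16.7 cm
Current RCF = 1.118 × 10⁻⁵ × 16.7 × (4400)² = 1.118 × 10⁻⁵ × 16.7 × 19,360,000 ≈ 3,614.6 × g
Target RCF = 3,614.6 + 4,820 = 8,434.6 × g
N² = 8,434.6 / (18.6706 × 10⁻⁵) = 45,175,838
N ≈ √45,175,838 ≈ 6,721.3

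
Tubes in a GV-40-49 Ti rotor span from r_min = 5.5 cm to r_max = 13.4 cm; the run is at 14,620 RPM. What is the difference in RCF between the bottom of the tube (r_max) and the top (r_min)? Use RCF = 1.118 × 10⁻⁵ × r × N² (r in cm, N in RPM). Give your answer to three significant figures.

ΔRCF = 1.118 × 10⁻⁵ × (r_max − r_min) × N² = 1.118 × 10⁻⁵ × 7.9 × 213,744,400 ≈ 18,878.3

18900 × g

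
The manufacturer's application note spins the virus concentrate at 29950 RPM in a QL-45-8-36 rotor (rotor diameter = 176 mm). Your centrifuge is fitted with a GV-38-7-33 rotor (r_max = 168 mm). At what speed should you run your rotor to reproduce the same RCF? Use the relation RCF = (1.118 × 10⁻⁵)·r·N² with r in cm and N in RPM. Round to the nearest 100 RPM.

Original rotor: r = 176 mm / 2 = 88 mm = 8.8 cm
RCF_original = 1.118 × 10⁻⁵ × 8.8 × (29950)² = 1.118 × 10⁻⁵ × 8.8 × 897,002,500 ≈ 88,250.7 × g
Your rotor: r = 168 mm = 16.8 cm
88,250.7 = 1.118 × 10⁻⁵ × 16.8 × N²
N² = 88,250.7 / (18.7824 × 10⁻⁵) = 469,858,485
N ≈ √469,858,485 ≈ 21,676.2

≈ 21700 RPM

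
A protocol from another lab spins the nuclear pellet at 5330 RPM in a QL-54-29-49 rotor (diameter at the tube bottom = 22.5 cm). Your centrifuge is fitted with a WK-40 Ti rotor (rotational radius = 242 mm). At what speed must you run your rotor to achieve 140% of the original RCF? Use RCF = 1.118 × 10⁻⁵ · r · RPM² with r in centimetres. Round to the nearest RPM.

≈ 4300 RPM

Original rotor: r = 22.5 / 2 = 11.25 cm
RCF_original = 1.118 × 10⁻⁵ × 11.25 × (5330)² = 1.118 × 10⁻⁵ × 11.25 × 28,408,900 ≈ 3,573.1 × g
Target RCF = 1.4 × 3,573.1 ≈ 5,002.3 × g
Your rotor: r = 242 mm = 24.2 cm
5,002.3 = 1.118 × 10⁻⁵ × 24.2 × N²
N² = 5,002.3 / (27.0556 × 10⁻⁵) = 18,488,963
N ≈ √18,488,963 ≈ 4,299.9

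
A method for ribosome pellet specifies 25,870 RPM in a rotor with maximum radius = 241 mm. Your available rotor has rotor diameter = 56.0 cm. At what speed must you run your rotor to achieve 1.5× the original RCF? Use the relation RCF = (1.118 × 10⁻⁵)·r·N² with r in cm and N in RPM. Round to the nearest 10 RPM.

29390 RPM

Original rotor: r = 241 mm = 24.1 cm
RCF_original = 1.118 × 10⁻⁵ × 24.1 × (25870)² = 1.118 × 10⁻⁵ × 24.1 × 669,256,900 ≈ 180,323.2 × g
Target RCF = 1.5 × 180,323.2 ≈ 270,484.8 × g
Your rotor: r = 56.0 / 2 = 28 cm
270,484.8 = 1.118 × 10⁻⁵ × 28 × N²
N² = 270,484.8 / (31.304 × 10⁻⁵) = 864,058,267
N ≈ √864,058,267 ≈ 29,394.9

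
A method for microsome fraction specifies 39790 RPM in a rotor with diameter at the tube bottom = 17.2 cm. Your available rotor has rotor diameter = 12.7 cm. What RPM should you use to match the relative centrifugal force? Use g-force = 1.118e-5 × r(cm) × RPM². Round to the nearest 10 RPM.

≈ 46310 RPM

Original rotor: r = 17.2 / 2 = 8.6 cm
RCF = 1.118 × 10⁻⁵ × r × N²
RCF_original = 1.118 × 10⁻⁵ × 8.6 × (39790)² = 1.118 × 10⁻⁵ × 8.6 × 1,583,244,100 ≈ 152,225.8 × g
Your rotor: r = 12.7 / 2 = 6.35 cm
152,225.8 = 1.118 × 10⁻⁵ × 6.35 × N²
N² = 152,225.8 / (7.0993 × 10⁻⁵) = 2,144,236,756
N ≈ √2,144,236,756 ≈ 46,305.9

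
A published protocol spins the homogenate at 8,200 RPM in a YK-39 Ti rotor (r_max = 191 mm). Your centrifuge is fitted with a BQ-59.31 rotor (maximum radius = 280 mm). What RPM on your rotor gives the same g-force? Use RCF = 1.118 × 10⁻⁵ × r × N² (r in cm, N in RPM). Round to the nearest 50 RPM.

6750 RPM

Original rotor: r = 191 mm = 19.1 cm
RCF = 1.118 × 10⁻⁵ × r × N²
RCF_original = 1.118 × 10⁻⁵ × 19.1 × (8200)² = 1.118 × 10⁻⁵ × 19.1 × 67,240,000 ≈ 14,358.3 × g
Your rotor: r = 280 mm = 28.0 cm
14,358.3 = 1.118 × 10⁻⁵ × 28 × N²
N² = 14,358.3 / (31.304 × 10⁻⁵) = 45,867,301
N ≈ √45,867,301 ≈ 6,772.5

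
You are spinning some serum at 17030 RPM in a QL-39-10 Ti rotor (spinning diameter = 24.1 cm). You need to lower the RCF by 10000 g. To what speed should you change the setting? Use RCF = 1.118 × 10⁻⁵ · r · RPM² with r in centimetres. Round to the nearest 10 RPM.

r = 24.1 / 2 = 12.05 cm
Current RCF = 1.118 × 10⁻⁵ × 12.05 × (17030)² = 1.118 × 10⁻⁵ × 12.05 × 290,020,900 ≈ 39,071.3 × g
Target RCF = 39,071.3 − 10,000 = 29,071.3 × g
N² = 29,071.3 / (13.4719 × 10⁻⁵) = 215,792,130
N ≈ √215,792,130 ≈ 14,689.9

≈ 14690 RPM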